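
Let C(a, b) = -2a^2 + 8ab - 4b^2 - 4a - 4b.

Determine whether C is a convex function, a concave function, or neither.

neither

C is quadratic, so its Hessian is the constant matrix H = [[-4, 8], [8, -8]].
det(H) = -32, tr(H) = -12.
det(H) < 0, so H is indefinite: neither convex nor concave.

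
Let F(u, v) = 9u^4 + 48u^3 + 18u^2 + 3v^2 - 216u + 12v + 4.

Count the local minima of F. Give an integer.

F separates as a function of u plus a function of v, so ∇F=0 decouples.
∂F/∂u = 36(u - 1)(u + 2)(u + 3) = 0 at u ∈ {-3, -2, 1}; ∂F/∂v = 6(v + 2) = 0 at v ∈ {-2}.
The Hessian is diagonal: diag(F_uu, F_vv). Second derivatives: F_uu(-3)=144, F_uu(-2)=-108, F_uu(1)=432; F_vv(-2)=6.
Local minima occur where both diagonal entries positive: (-3, -2), (1, -2). Count: 2.

2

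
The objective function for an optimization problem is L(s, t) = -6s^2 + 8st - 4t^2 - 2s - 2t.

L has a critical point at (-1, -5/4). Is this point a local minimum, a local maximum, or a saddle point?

local maximum

The Hessian of L is constant: H = [[-12, 8], [8, -8]].
det(H) = (-12)·(-8) − 8² = 32.
det(H) > 0 and tr(H) = -20 < 0, so H is negative definite and the point is a local maximum.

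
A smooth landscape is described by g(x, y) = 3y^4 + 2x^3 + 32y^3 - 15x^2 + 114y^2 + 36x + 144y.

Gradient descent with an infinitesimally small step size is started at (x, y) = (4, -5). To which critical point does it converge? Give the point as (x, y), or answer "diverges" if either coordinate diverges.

g is separable, so gradient descent decouples: x follows -∂g/∂x, y follows -∂g/∂y.
∂g/∂x = 6(x - 3)(x - 2); at x=4 this is 12, so x decreases.
∂g/∂y = 12(y + 1)(y + 3)(y + 4); at y=-5 this is -96, so y increases.
x converges to its nearest critical value 3 (a local min of the x-part); y converges to -4. The iterate converges to (3, -4).

(3, -4)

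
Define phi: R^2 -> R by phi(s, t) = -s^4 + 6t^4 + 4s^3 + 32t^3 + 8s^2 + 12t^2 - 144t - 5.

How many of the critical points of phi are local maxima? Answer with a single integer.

phi separates as a function of s plus a function of t, so ∇phi=0 decouples.
∂phi/∂s = -4s(s - 4)(s + 1) = 0 at s ∈ {-1, 0, 4}; ∂phi/∂t = 24(t - 1)(t + 2)(t + 3) = 0 at t ∈ {-3, -2, 1}.
The Hessian is diagonal: diag(phi_ss, phi_tt). Second derivatives: phi_ss(-1)=-20, phi_ss(0)=16, phi_ss(4)=-80; phi_tt(-3)=96, phi_tt(-2)=-72, phi_tt(1)=288.
Local maxima occur where both diagonal entries negative: (-1, -2), (4, -2). Count: 2.

2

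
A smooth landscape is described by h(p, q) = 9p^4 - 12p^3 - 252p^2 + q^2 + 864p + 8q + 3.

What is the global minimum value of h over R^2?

h(p,q) separates as A(p) + B(q) + 3, so its minimum is min A + min B + 3.
A'(p) = 36(p - 3)(p - 2)(p + 4) vanishes at p ∈ {-4, 2, 3}; B'(q) = 2q + 8 vanishes at q ∈ {-4}.
Local minima of A (where A''>0): A(-4)=-4416, A(3)=729. Local minima of B: B(-4)=-16.
So the global minimum of h is A(-4) + B(-4) + 3 = -4416 − 16 + 3 = -4429, attained at (-4, -4).

-4429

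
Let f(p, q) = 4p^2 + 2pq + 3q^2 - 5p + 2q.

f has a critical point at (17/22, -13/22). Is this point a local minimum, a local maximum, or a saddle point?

The Hessian of f is constant: H = [[8, 2], [2, 6]].
det(H) = 8·6 − 2² = 44.
det(H) > 0 and tr(H) = 14 > 0, so H is positive definite and the point is a local minimum.

local minimum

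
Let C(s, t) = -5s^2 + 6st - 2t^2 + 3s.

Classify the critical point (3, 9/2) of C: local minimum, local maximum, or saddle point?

local maximum

The Hessian of C is constant: H = [[-10, 6], [6, -4]].
det(H) = (-10)·(-4) − 6² = 4.
det(H) > 0 and tr(H) = -14 < 0, so H is negative definite and the point is a local maximum.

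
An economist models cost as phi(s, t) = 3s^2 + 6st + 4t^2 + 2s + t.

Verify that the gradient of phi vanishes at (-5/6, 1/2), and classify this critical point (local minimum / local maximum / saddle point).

∇phi = (6s + 6t + 2, 6s + 8t + 1); substituting (-5/6, 1/2) gives ∇phi = (0, 0), so (-5/6, 1/2) is indeed a critical point.
The Hessian of phi is constant: H = [[6, 6], [6, 8]].
det(H) = 6·8 − 6² = 12.
det(H) > 0 and tr(H) = 14 > 0, so H is positive definite and the point is a local minimum.

local minimum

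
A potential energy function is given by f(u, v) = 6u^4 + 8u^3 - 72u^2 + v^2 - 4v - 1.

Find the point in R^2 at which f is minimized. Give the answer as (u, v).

f(u,v) separates as P(u) + Q(v) − 1, so its minimum is min P + min Q − 1.
P'(u) = 24u(u - 2)(u + 3) vanishes at u ∈ {-3, 0, 2}; Q'(v) = 2v - 4 vanishes at v ∈ {2}.
Local minima of P (where P''>0): P(-3)=-378, P(2)=-128. Local minima of Q: Q(2)=-4.
So the global minimum of f is P(-3) + Q(2) − 1 = -378 − 4 − 1 = -383, attained at (-3, 2).

(-3, 2)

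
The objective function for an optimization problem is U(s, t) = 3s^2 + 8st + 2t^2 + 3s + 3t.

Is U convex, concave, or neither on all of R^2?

neither

U is quadratic, so its Hessian is the constant matrix H = [[6, 8], [8, 4]].
det(H) = -40, tr(H) = 10.
det(H) < 0, so H is indefinite: neither convex nor concave.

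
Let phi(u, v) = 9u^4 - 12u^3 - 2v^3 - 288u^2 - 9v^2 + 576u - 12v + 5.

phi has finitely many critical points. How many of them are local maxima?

phi separates as a function of u plus a function of v, so ∇phi=0 decouples.
∂phi/∂u = 36(u - 4)(u - 1)(u + 4) = 0 at u ∈ {-4, 1, 4}; ∂phi/∂v = -6(v + 1)(v + 2) = 0 at v ∈ {-2, -1}.
The Hessian is diagonal: diag(phi_uu, phi_vv). Second derivatives: phi_uu(-4)=1440, phi_uu(1)=-540, phi_uu(4)=864; phi_vv(-2)=6, phi_vv(-1)=-6.
Local maxima occur where both diagonal entries negative: (1, -1). Count: 1.

1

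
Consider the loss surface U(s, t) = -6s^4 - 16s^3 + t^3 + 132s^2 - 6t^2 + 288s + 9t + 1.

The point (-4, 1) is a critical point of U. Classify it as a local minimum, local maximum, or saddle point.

The mixed partial ∂²U/∂s∂t is 0, so the Hessian at any point is diag(U_ss, U_tt) = diag(24(-3s^2 - 4s + 11), 6(t - 2)).
At (-4, 1): H = diag(-504, -6).
Both eigenvalues are negative, so H is negative definite: a local maximum.

local maximum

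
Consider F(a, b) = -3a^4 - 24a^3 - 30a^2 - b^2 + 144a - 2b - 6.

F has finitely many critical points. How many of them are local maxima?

2

F separates as a function of a plus a function of b, so ∇F=0 decouples.
∂F/∂a = -12(a - 1)(a + 3)(a + 4) = 0 at a ∈ {-4, -3, 1}; ∂F/∂b = -2(b + 1) = 0 at b ∈ {-1}.
The Hessian is diagonal: diag(F_aa, F_bb). Second derivatives: F_aa(-4)=-60, F_aa(-3)=48, F_aa(1)=-240; F_bb(-1)=-2.
Local maxima occur where both diagonal entries negative: (-4, -1), (1, -1). Count: 2.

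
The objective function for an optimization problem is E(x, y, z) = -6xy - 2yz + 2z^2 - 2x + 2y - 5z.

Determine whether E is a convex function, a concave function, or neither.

E is quadratic, so its Hessian is the constant matrix H = [[0, -6, 0], [-6, 0, -2], [0, -2, 4]].
Leading principal minors: 0, -36, -144.
Neither pattern holds ⇒ H is indefinite ⇒ neither convex nor concave.

neither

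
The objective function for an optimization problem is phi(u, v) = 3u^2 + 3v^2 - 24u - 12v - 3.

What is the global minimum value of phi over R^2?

-63

phi(u,v) separates as P(u) + Q(v) − 3, so its minimum is min P + min Q − 3.
P'(u) = 6u - 24 vanishes at u ∈ {4}; Q'(v) = 6v - 12 vanishes at v ∈ {2}.
Local minima of P (where P''>0): P(4)=-48. Local minima of Q: Q(2)=-12.
So the global minimum of phi is P(4) + Q(2) − 3 = -48 − 12 − 3 = -63, attained at (4, 2).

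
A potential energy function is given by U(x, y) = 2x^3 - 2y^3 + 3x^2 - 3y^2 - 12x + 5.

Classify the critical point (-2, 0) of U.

The mixed partial ∂²U/∂x∂y is 0, so the Hessian at any point is diag(U_xx, U_yy) = diag(6(2x + 1), -6(2y + 1)).
At (-2, 0): H = diag(-18, -6).
Both eigenvalues are negative, so H is negative definite: a local maximum.

local maximum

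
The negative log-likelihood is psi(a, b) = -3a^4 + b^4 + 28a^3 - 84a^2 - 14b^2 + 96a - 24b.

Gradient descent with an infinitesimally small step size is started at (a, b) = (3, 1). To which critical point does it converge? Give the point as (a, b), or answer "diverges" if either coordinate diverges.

(2, 3)

psi is separable, so gradient descent decouples: a follows -∂psi/∂a, b follows -∂psi/∂b.
∂psi/∂a = -12(a - 4)(a - 2)(a - 1); at a=3 this is 24, so a decreases.
∂psi/∂b = 4(b - 3)(b + 1)(b + 2); at b=1 this is -48, so b increases.
a converges to its nearest critical value 2 (a local min of the a-part); b converges to 3. The iterate converges to (2, 3).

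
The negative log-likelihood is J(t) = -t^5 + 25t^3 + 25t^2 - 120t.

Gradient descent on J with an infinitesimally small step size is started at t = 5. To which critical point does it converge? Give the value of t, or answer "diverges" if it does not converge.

J'(t) = -5(t - 4)(t - 1)(t + 2)(t + 3), so J'(5) = -1120.
Gradient descent moves in the -J' direction, i.e. t is increasing.
There is no critical point above t=5, and J' keeps the same sign, so the iterate runs off to +∞.

diverges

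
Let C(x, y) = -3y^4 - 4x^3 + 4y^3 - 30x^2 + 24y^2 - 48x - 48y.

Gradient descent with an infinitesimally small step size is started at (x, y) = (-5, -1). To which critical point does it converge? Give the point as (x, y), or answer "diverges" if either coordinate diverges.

C is separable, so gradient descent decouples: x follows -∂C/∂x, y follows -∂C/∂y.
∂C/∂x = -12(x + 1)(x + 4); at x=-5 this is -48, so x increases.
∂C/∂y = -12(y - 2)(y - 1)(y + 2); at y=-1 this is -72, so y increases.
x converges to its nearest critical value -4 (a local min of the x-part); y converges to 1. The iterate converges to (-4, 1).

(-4, 1)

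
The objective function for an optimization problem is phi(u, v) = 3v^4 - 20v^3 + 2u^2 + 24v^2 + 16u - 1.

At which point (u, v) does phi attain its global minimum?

phi(u,v) separates as P(u) + Q(v) − 1, so its minimum is min P + min Q − 1.
P'(u) = 4u + 16 vanishes at u ∈ {-4}; Q'(v) = 12v(v - 4)(v - 1) vanishes at v ∈ {0, 1, 4}.
Local minima of P (where P''>0): P(-4)=-32. Local minima of Q: Q(0)=0, Q(4)=-128.
So the global minimum of phi is P(-4) + Q(4) − 1 = -32 − 128 − 1 = -161, attained at (-4, 4).

(-4, 4)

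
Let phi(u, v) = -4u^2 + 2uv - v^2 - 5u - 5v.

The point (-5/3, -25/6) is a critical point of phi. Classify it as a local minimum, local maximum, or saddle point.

local maximum

The Hessian of phi is constant: H = [[-8, 2], [2, -2]].
det(H) = (-8)·(-2) − 2² = 12.
det(H) > 0 and tr(H) = -10 < 0, so H is negative definite and the point is a local maximum.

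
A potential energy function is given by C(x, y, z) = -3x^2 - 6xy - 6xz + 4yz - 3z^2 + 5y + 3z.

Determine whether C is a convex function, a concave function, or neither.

neither

C is quadratic, so its Hessian is the constant matrix H = [[-6, -6, -6], [-6, 0, 4], [-6, 4, -6]].
Leading principal minors: -6, -36, 600.
Neither pattern holds ⇒ H is indefinite ⇒ neither convex nor concave.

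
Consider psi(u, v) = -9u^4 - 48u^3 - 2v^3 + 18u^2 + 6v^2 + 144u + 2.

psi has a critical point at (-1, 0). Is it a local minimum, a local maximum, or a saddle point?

The mixed partial ∂²psi/∂u∂v is 0, so the Hessian at any point is diag(psi_uu, psi_vv) = diag(36(-3u^2 - 8u + 1), 12(-v + 1)).
At (-1, 0): H = diag(216, 12).
Both eigenvalues are positive, so H is positive definite: a local minimum.

local minimum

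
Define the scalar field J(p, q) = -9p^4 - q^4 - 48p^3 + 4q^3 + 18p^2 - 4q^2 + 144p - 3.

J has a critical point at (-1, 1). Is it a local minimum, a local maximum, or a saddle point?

local minimum

The mixed partial ∂²J/∂p∂q is 0, so the Hessian at any point is diag(J_pp, J_qq) = diag(36(-3p^2 - 8p + 1), 4(-3q^2 + 6q - 2)).
At (-1, 1): H = diag(216, 4).
Both eigenvalues are positive, so H is positive definite: a local minimum.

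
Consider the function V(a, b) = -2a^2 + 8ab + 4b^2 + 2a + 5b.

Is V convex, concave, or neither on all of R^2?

neither

V is quadratic, so its Hessian is the constant matrix H = [[-4, 8], [8, 8]].
det(H) = -96, tr(H) = 4.
det(H) < 0, so H is indefinite: neither convex nor concave.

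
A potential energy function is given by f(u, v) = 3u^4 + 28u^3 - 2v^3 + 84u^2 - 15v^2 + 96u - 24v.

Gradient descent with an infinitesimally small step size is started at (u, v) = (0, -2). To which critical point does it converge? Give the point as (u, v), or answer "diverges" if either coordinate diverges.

f is separable, so gradient descent decouples: u follows -∂f/∂u, v follows -∂f/∂v.
∂f/∂u = 12(u + 1)(u + 2)(u + 4); at u=0 this is 96, so u decreases.
∂f/∂v = -6(v + 1)(v + 4); at v=-2 this is 12, so v decreases.
u converges to its nearest critical value -1 (a local min of the u-part); v converges to -4. The iterate converges to (-1, -4).

(-1, -4)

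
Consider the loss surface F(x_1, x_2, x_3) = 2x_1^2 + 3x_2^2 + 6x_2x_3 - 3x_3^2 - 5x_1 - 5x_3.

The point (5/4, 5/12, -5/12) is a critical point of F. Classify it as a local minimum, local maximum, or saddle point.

saddle point

The Hessian is constant: H = [[4, 0, 0], [0, 6, 6], [0, 6, -6]].
Leading principal minors: Δ₁ = 4, Δ₂ = 24, Δ₃ = -288.
The minors fit neither the all-positive nor the alternating-sign pattern, so H is indefinite: a saddle point.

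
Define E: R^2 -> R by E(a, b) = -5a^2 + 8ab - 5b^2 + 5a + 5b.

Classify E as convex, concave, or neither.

concave

E is quadratic, so its Hessian is the constant matrix H = [[-10, 8], [8, -10]].
det(H) = 36, tr(H) = -20.
det(H) > 0 and tr(H) < 0, so H is negative definite everywhere: concave.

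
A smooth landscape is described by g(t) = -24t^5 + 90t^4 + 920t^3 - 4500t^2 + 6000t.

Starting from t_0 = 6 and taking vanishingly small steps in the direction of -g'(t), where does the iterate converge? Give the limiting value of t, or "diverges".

g'(t) = -120(t - 5)(t - 2)(t - 1)(t + 5), so g'(6) = -26400.
Gradient descent moves in the -g' direction, i.e. t is increasing.
There is no critical point above t=6, and g' keeps the same sign, so the iterate runs off to +∞.

diverges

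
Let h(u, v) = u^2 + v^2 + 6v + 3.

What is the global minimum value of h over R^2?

h(u,v) separates as P(u) + Q(v) + 3, so its minimum is min P + min Q + 3.
P'(u) = 2u vanishes at u ∈ {0}; Q'(v) = 2v + 6 vanishes at v ∈ {-3}.
Local minima of P (where P''>0): P(0)=0. Local minima of Q: Q(-3)=-9.
So the global minimum of h is P(0) + Q(-3) + 3 = 0 − 9 + 3 = -6, attained at (0, -3).

-6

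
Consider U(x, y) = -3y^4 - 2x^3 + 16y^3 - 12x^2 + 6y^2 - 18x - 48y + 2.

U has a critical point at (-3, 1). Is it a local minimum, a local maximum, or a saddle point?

local minimum

The mixed partial ∂²U/∂x∂y is 0, so the Hessian at any point is diag(U_xx, U_yy) = diag(-12(x + 2), 12(-3y^2 + 8y + 1)).
At (-3, 1): H = diag(12, 72).
Both eigenvalues are positive, so H is positive definite: a local minimum.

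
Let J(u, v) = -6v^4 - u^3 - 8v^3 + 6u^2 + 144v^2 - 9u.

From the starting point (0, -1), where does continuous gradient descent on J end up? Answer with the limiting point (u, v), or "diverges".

(1, 0)

J is separable, so gradient descent decouples: u follows -∂J/∂u, v follows -∂J/∂v.
∂J/∂u = -3(u - 3)(u - 1); at u=0 this is -9, so u increases.
∂J/∂v = -24v(v - 3)(v + 4); at v=-1 this is -288, so v increases.
u converges to its nearest critical value 1 (a local min of the u-part); v converges to 0. The iterate converges to (1, 0).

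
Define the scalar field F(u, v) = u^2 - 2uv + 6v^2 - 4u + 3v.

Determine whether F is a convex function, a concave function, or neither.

F is quadratic, so its Hessian is the constant matrix H = [[2, -2], [-2, 12]].
det(H) = 20, tr(H) = 14.
det(H) > 0 and tr(H) > 0, so H is positive definite everywhere: convex.

convex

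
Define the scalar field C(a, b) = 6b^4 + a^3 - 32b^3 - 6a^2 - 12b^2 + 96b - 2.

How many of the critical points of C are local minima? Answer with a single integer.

2

C separates as a function of a plus a function of b, so ∇C=0 decouples.
∂C/∂a = 3a(a - 4) = 0 at a ∈ {0, 4}; ∂C/∂b = 24(b - 4)(b - 1)(b + 1) = 0 at b ∈ {-1, 1, 4}.
The Hessian is diagonal: diag(C_aa, C_bb). Second derivatives: C_aa(0)=-12, C_aa(4)=12; C_bb(-1)=240, C_bb(1)=-144, C_bb(4)=360.
Local minima occur where both diagonal entries positive: (4, -1), (4, 4). Count: 2.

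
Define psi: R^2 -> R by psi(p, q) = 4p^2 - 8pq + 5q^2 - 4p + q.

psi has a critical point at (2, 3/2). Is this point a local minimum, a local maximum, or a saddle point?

local minimum

The Hessian of psi is constant: H = [[8, -8], [-8, 10]].
det(H) = 8·10 − (-8)² = 16.
det(H) > 0 and tr(H) = 18 > 0, so H is positive definite and the point is a local minimum.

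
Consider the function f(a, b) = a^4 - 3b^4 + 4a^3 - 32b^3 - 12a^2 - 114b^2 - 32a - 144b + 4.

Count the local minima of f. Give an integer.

f separates as a function of a plus a function of b, so ∇f=0 decouples.
∂f/∂a = 4(a - 2)(a + 1)(a + 4) = 0 at a ∈ {-4, -1, 2}; ∂f/∂b = -12(b + 1)(b + 3)(b + 4) = 0 at b ∈ {-4, -3, -1}.
The Hessian is diagonal: diag(f_aa, f_bb). Second derivatives: f_aa(-4)=72, f_aa(-1)=-36, f_aa(2)=72; f_bb(-4)=-36, f_bb(-3)=24, f_bb(-1)=-72.
Local minima occur where both diagonal entries positive: (-4, -3), (2, -3). Count: 2.

2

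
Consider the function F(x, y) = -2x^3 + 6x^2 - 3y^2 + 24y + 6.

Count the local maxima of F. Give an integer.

F separates as a function of x plus a function of y, so ∇F=0 decouples.
∂F/∂x = -6x(x - 2) = 0 at x ∈ {0, 2}; ∂F/∂y = -6(y - 4) = 0 at y ∈ {4}.
The Hessian is diagonal: diag(F_xx, F_yy). Second derivatives: F_xx(0)=12, F_xx(2)=-12; F_yy(4)=-6.
Local maxima occur where both diagonal entries negative: (2, 4). Count: 1.

1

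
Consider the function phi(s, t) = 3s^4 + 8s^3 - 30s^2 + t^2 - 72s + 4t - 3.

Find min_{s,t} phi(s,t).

phi(s,t) separates as P(s) + Q(t) − 3, so its minimum is min P + min Q − 3.
P'(s) = 12(s - 2)(s + 1)(s + 3) vanishes at s ∈ {-3, -1, 2}; Q'(t) = 2(t + 2) vanishes at t ∈ {-2}.
Local minima of P (where P''>0): P(-3)=-27, P(2)=-152. Local minima of Q: Q(-2)=-4.
So the global minimum of phi is P(2) + Q(-2) − 3 = -152 − 4 − 3 = -159, attained at (2, -2).

-159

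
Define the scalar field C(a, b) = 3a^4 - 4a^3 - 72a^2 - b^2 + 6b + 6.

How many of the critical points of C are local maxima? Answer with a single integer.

1

C separates as a function of a plus a function of b, so ∇C=0 decouples.
∂C/∂a = 12a(a - 4)(a + 3) = 0 at a ∈ {-3, 0, 4}; ∂C/∂b = -2(b - 3) = 0 at b ∈ {3}.
The Hessian is diagonal: diag(C_aa, C_bb). Second derivatives: C_aa(-3)=252, C_aa(0)=-144, C_aa(4)=336; C_bb(3)=-2.
Local maxima occur where both diagonal entries negative: (0, 3). Count: 1.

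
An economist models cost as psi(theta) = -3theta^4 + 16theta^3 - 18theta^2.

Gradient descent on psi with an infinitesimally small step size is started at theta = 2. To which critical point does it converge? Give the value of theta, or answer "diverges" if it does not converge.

1

psi'(theta) = -12theta(theta - 3)(theta - 1), so psi'(2) = 24.
Gradient descent moves in the -psi' direction, i.e. theta is decreasing.
The nearest critical point in that direction is theta = 1, where psi'' = 24 > 0 (a local minimum). The iterate converges there.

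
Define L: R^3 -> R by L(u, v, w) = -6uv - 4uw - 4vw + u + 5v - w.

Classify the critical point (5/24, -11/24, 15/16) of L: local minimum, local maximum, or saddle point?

The Hessian is constant: H = [[0, -6, -4], [-6, 0, -4], [-4, -4, 0]].
Leading principal minors: Δ₁ = 0, Δ₂ = -36, Δ₃ = -192.
The minors fit neither the all-positive nor the alternating-sign pattern, so H is indefinite: a saddle point.

saddle point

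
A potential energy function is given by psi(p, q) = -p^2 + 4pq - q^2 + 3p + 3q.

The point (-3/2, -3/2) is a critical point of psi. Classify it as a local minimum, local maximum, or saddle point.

The Hessian of psi is constant: H = [[-2, 4], [4, -2]].
det(H) = (-2)·(-2) − 4² = -12.
Since det(H) < 0, H is indefinite and the critical point is a saddle point.

saddle point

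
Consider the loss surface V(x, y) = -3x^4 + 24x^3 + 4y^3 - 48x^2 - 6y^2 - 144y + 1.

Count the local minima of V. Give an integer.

V separates as a function of x plus a function of y, so ∇V=0 decouples.
∂V/∂x = -12x(x - 4)(x - 2) = 0 at x ∈ {0, 2, 4}; ∂V/∂y = 12(y - 4)(y + 3) = 0 at y ∈ {-3, 4}.
The Hessian is diagonal: diag(V_xx, V_yy). Second derivatives: V_xx(0)=-96, V_xx(2)=48, V_xx(4)=-96; V_yy(-3)=-84, V_yy(4)=84.
Local minima occur where both diagonal entries positive: (2, 4). Count: 1.

1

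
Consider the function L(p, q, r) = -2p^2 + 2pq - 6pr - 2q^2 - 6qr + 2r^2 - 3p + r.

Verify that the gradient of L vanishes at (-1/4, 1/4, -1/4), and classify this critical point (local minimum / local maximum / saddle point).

saddle point

∇L = (-4p + 2q - 6r - 3, 2p - 4q - 6r, -6p - 6q + 4r + 1); substituting (-1/4, 1/4, -1/4) gives ∇L = (0, 0, 0), so (-1/4, 1/4, -1/4) is indeed a critical point.
The Hessian is constant: H = [[-4, 2, -6], [2, -4, -6], [-6, -6, 4]].
Leading principal minors: Δ₁ = -4, Δ₂ = 12, Δ₃ = 480.
The minors fit neither the all-positive nor the alternating-sign pattern, so H is indefinite: a saddle point.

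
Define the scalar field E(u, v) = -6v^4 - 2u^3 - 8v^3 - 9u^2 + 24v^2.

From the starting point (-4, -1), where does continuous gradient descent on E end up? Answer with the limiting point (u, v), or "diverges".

(-3, 0)

E is separable, so gradient descent decouples: u follows -∂E/∂u, v follows -∂E/∂v.
∂E/∂u = -6u(u + 3); at u=-4 this is -24, so u increases.
∂E/∂v = -24v(v - 1)(v + 2); at v=-1 this is -48, so v increases.
u converges to its nearest critical value -3 (a local min of the u-part); v converges to 0. The iterate converges to (-3, 0).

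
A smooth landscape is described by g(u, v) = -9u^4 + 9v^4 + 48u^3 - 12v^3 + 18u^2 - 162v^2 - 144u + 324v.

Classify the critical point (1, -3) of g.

local minimum

The mixed partial ∂²g/∂u∂v is 0, so the Hessian at any point is diag(g_uu, g_vv) = diag(36(-3u^2 + 8u + 1), 36(3v^2 - 2v - 9)).
At (1, -3): H = diag(216, 864).
Both eigenvalues are positive, so H is positive definite: a local minimum.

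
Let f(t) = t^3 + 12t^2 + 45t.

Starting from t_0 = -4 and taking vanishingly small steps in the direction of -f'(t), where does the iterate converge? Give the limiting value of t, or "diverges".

-3

f'(t) = 3(t + 3)(t + 5), so f'(-4) = -3.
Gradient descent moves in the -f' direction, i.e. t is increasing.
The nearest critical point in that direction is t = -3, where f'' = 6 > 0 (a local minimum). The iterate converges there.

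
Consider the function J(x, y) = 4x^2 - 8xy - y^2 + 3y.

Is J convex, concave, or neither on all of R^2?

neither

J is quadratic, so its Hessian is the constant matrix H = [[8, -8], [-8, -2]].
det(H) = -80, tr(H) = 6.
det(H) < 0, so H is indefinite: neither convex nor concave.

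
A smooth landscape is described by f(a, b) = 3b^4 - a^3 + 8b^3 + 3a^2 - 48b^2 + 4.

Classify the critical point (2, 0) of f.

The mixed partial ∂²f/∂a∂b is 0, so the Hessian at any point is diag(f_aa, f_bb) = diag(6(-a + 1), 12(3b^2 + 4b - 8)).
At (2, 0): H = diag(-6, -96).
Both eigenvalues are negative, so H is negative definite: a local maximum.

local maximum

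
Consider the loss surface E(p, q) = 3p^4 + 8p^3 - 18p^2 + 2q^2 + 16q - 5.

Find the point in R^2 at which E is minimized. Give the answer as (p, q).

(-3, -4)

E(p,q) separates as A(p) + B(q) − 5, so its minimum is min A + min B − 5.
A'(p) = 12p(p - 1)(p + 3) vanishes at p ∈ {-3, 0, 1}; B'(q) = 4q + 16 vanishes at q ∈ {-4}.
Local minima of A (where A''>0): A(-3)=-135, A(1)=-7. Local minima of B: B(-4)=-32.
So the global minimum of E is A(-3) + B(-4) − 5 = -135 − 32 − 5 = -172, attained at (-3, -4).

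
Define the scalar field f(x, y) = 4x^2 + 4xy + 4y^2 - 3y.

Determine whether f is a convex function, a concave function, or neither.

f is quadratic, so its Hessian is the constant matrix H = [[8, 4], [4, 8]].
det(H) = 48, tr(H) = 16.
det(H) > 0 and tr(H) > 0, so H is positive definite everywhere: convex.

convex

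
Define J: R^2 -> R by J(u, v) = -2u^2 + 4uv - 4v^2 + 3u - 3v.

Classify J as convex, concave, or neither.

J is quadratic, so its Hessian is the constant matrix H = [[-4, 4], [4, -8]].
det(H) = 16, tr(H) = -12.
det(H) > 0 and tr(H) < 0, so H is negative definite everywhere: concave.

concave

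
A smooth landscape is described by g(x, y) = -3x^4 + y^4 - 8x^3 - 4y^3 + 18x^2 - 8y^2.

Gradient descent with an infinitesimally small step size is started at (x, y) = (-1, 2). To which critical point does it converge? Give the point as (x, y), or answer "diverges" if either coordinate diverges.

(0, 4)

g is separable, so gradient descent decouples: x follows -∂g/∂x, y follows -∂g/∂y.
∂g/∂x = -12x(x - 1)(x + 3); at x=-1 this is -48, so x increases.
∂g/∂y = 4y(y - 4)(y + 1); at y=2 this is -48, so y increases.
x converges to its nearest critical value 0 (a local min of the x-part); y converges to 4. The iterate converges to (0, 4).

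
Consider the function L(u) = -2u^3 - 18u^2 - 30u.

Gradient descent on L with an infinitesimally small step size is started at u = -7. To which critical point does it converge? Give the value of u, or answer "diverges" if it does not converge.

L'(u) = -6(u + 1)(u + 5), so L'(-7) = -72.
Gradient descent moves in the -L' direction, i.e. u is increasing.
The nearest critical point in that direction is u = -5, where L'' = 24 > 0 (a local minimum). The iterate converges there.

-5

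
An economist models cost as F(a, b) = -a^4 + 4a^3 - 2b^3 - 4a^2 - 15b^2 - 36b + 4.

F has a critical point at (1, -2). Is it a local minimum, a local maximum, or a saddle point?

The mixed partial ∂²F/∂a∂b is 0, so the Hessian at any point is diag(F_aa, F_bb) = diag(4(-3a^2 + 6a - 2), -6(2b + 5)).
At (1, -2): H = diag(4, -6).
The eigenvalues have opposite signs, so H is indefinite: a saddle point.

saddle point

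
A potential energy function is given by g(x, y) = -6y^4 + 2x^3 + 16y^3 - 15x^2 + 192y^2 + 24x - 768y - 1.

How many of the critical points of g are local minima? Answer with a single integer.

1

g separates as a function of x plus a function of y, so ∇g=0 decouples.
∂g/∂x = 6(x - 4)(x - 1) = 0 at x ∈ {1, 4}; ∂g/∂y = -24(y - 4)(y - 2)(y + 4) = 0 at y ∈ {-4, 2, 4}.
The Hessian is diagonal: diag(g_xx, g_yy). Second derivatives: g_xx(1)=-18, g_xx(4)=18; g_yy(-4)=-1152, g_yy(2)=288, g_yy(4)=-384.
Local minima occur where both diagonal entries positive: (4, 2). Count: 1.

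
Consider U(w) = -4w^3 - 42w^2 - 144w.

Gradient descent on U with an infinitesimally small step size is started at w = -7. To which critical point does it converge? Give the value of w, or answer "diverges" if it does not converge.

-4

U'(w) = -12(w + 3)(w + 4), so U'(-7) = -144.
Gradient descent moves in the -U' direction, i.e. w is increasing.
The nearest critical point in that direction is w = -4, where U'' = 12 > 0 (a local minimum). The iterate converges there.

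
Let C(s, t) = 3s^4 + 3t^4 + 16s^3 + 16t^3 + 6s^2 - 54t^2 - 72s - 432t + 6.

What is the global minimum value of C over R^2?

-1148

C(s,t) separates as P(s) + Q(t) + 6, so its minimum is min P + min Q + 6.
P'(s) = 12(s - 1)(s + 2)(s + 3) vanishes at s ∈ {-3, -2, 1}; Q'(t) = 12(t - 3)(t + 3)(t + 4) vanishes at t ∈ {-4, -3, 3}.
Local minima of P (where P''>0): P(-3)=81, P(1)=-47. Local minima of Q: Q(-4)=608, Q(3)=-1107.
So the global minimum of C is P(1) + Q(3) + 6 = -47 − 1107 + 6 = -1148, attained at (1, 3).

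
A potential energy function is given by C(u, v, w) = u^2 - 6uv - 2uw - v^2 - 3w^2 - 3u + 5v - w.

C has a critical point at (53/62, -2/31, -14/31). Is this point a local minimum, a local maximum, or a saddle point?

saddle point

The Hessian is constant: H = [[2, -6, -2], [-6, -2, 0], [-2, 0, -6]].
Leading principal minors: Δ₁ = 2, Δ₂ = -40, Δ₃ = 248.
The minors fit neither the all-positive nor the alternating-sign pattern, so H is indefinite: a saddle point.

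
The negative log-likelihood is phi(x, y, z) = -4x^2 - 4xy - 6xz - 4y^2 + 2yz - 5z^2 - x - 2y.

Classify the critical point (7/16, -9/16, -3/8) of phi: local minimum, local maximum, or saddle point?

local maximum

The Hessian is constant: H = [[-8, -4, -6], [-4, -8, 2], [-6, 2, -10]].
Leading principal minors: Δ₁ = -8, Δ₂ = 48, Δ₃ = -64.
The minors alternate sign starting negative (−, +, −), so H is negative definite: a local maximum.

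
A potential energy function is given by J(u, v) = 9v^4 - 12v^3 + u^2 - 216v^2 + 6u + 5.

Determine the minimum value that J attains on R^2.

J(u,v) separates as P(u) + Q(v) + 5, so its minimum is min P + min Q + 5.
P'(u) = 2u + 6 vanishes at u ∈ {-3}; Q'(v) = 36v(v - 4)(v + 3) vanishes at v ∈ {-3, 0, 4}.
Local minima of P (where P''>0): P(-3)=-9. Local minima of Q: Q(-3)=-891, Q(4)=-1920.
So the global minimum of J is P(-3) + Q(4) + 5 = -9 − 1920 + 5 = -1924, attained at (-3, 4).

-1924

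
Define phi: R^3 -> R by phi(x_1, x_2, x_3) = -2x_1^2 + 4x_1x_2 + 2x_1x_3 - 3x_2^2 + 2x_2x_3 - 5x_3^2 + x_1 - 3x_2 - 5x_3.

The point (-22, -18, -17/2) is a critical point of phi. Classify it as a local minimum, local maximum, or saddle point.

The Hessian is constant: H = [[-4, 4, 2], [4, -6, 2], [2, 2, -10]].
Leading principal minors: Δ₁ = -4, Δ₂ = 8, Δ₃ = -8.
The minors alternate sign starting negative (−, +, −), so H is negative definite: a local maximum.

local maximum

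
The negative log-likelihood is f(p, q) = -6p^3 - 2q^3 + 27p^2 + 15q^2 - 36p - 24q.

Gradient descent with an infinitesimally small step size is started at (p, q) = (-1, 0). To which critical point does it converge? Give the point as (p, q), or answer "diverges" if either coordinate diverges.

f is separable, so gradient descent decouples: p follows -∂f/∂p, q follows -∂f/∂q.
∂f/∂p = -18(p - 2)(p - 1); at p=-1 this is -108, so p increases.
∂f/∂q = -6(q - 4)(q - 1); at q=0 this is -24, so q increases.
p converges to its nearest critical value 1 (a local min of the p-part); q converges to 1. The iterate converges to (1, 1).

(1, 1)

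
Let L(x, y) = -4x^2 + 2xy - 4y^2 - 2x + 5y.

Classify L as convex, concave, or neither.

concave

L is quadratic, so its Hessian is the constant matrix H = [[-8, 2], [2, -8]].
det(H) = 60, tr(H) = -16.
det(H) > 0 and tr(H) < 0, so H is negative definite everywhere: concave.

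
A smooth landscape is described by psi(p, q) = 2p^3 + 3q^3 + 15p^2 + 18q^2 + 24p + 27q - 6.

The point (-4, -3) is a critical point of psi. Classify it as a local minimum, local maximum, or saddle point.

local maximum

The mixed partial ∂²psi/∂p∂q is 0, so the Hessian at any point is diag(psi_pp, psi_qq) = diag(6(2p + 5), 18(q + 2)).
At (-4, -3): H = diag(-18, -18).
Both eigenvalues are negative, so H is negative definite: a local maximum.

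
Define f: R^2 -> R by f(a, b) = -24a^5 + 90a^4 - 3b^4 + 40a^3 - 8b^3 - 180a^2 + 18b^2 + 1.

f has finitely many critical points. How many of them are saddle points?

f separates as a function of a plus a function of b, so ∇f=0 decouples.
∂f/∂a = -120a(a - 3)(a - 1)(a + 1) = 0 at a ∈ {-1, 0, 1, 3}; ∂f/∂b = -12b(b - 1)(b + 3) = 0 at b ∈ {-3, 0, 1}.
The Hessian is diagonal: diag(f_aa, f_bb). Second derivatives: f_aa(-1)=960, f_aa(0)=-360, f_aa(1)=480, f_aa(3)=-2880; f_bb(-3)=-144, f_bb(0)=36, f_bb(1)=-48.
Saddle points occur where the two diagonal entries have opposite signs: (-1, -3), (-1, 1), (0, 0), (1, -3), (1, 1), (3, 0). Count: 6.

6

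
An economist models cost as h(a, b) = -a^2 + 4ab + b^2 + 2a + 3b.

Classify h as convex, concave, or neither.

neither

h is quadratic, so its Hessian is the constant matrix H = [[-2, 4], [4, 2]].
det(H) = -20, tr(H) = 0.
det(H) < 0, so H is indefinite: neither convex nor concave.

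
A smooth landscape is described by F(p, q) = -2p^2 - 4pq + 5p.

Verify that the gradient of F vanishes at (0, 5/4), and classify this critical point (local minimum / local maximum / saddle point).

∇F = (-4p - 4q + 5, -4p); substituting (0, 5/4) gives ∇F = (0, 0), so (0, 5/4) is indeed a critical point.
The Hessian of F is constant: H = [[-4, -4], [-4, 0]].
det(H) = (-4)·0 − (-4)² = -16.
Since det(H) < 0, H is indefinite and the critical point is a saddle point.

saddle point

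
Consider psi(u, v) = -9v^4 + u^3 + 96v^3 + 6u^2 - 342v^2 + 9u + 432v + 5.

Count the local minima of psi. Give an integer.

psi separates as a function of u plus a function of v, so ∇psi=0 decouples.
∂psi/∂u = 3(u + 1)(u + 3) = 0 at u ∈ {-3, -1}; ∂psi/∂v = -36(v - 4)(v - 3)(v - 1) = 0 at v ∈ {1, 3, 4}.
The Hessian is diagonal: diag(psi_uu, psi_vv). Second derivatives: psi_uu(-3)=-6, psi_uu(-1)=6; psi_vv(1)=-216, psi_vv(3)=72, psi_vv(4)=-108.
Local minima occur where both diagonal entries positive: (-1, 3). Count: 1.

1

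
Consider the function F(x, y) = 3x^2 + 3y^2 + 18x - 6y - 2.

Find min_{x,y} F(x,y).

-32

F(x,y) separates as P(x) + Q(y) − 2, so its minimum is min P + min Q − 2.
P'(x) = 6x + 18 vanishes at x ∈ {-3}; Q'(y) = 6y - 6 vanishes at y ∈ {1}.
Local minima of P (where P''>0): P(-3)=-27. Local minima of Q: Q(1)=-3.
So the global minimum of F is P(-3) + Q(1) − 2 = -27 − 3 − 2 = -32, attained at (-3, 1).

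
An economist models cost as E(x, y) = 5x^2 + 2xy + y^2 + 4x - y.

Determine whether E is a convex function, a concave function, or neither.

convex

E is quadratic, so its Hessian is the constant matrix H = [[10, 2], [2, 2]].
det(H) = 16, tr(H) = 12.
det(H) > 0 and tr(H) > 0, so H is positive definite everywhere: convex.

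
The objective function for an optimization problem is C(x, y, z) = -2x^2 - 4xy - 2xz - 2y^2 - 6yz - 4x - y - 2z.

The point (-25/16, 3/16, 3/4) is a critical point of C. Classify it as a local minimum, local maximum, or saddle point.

saddle point

The Hessian is constant: H = [[-4, -4, -2], [-4, -4, -6], [-2, -6, 0]].
Leading principal minors: Δ₁ = -4, Δ₂ = 0, Δ₃ = 64.
The minors fit neither the all-positive nor the alternating-sign pattern, so H is indefinite: a saddle point.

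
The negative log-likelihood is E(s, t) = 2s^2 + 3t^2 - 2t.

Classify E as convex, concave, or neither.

convex

E is quadratic, so its Hessian is the constant matrix H = [[4, 0], [0, 6]].
det(H) = 24, tr(H) = 10.
det(H) > 0 and tr(H) > 0, so H is positive definite everywhere: convex.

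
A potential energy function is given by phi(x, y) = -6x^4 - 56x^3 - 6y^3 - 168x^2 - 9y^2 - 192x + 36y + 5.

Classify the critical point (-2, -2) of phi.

The mixed partial ∂²phi/∂x∂y is 0, so the Hessian at any point is diag(phi_xx, phi_yy) = diag(-24(3x^2 + 14x + 14), -18(2y + 1)).
At (-2, -2): H = diag(48, 54).
Both eigenvalues are positive, so H is positive definite: a local minimum.

local minimum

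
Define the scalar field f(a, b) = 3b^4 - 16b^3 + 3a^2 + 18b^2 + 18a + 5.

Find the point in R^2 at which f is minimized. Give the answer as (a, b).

(-3, 3)

f(a,b) separates as P(a) + Q(b) + 5, so its minimum is min P + min Q + 5.
P'(a) = 6a + 18 vanishes at a ∈ {-3}; Q'(b) = 12b(b - 3)(b - 1) vanishes at b ∈ {0, 1, 3}.
Local minima of P (where P''>0): P(-3)=-27. Local minima of Q: Q(0)=0, Q(3)=-27.
So the global minimum of f is P(-3) + Q(3) + 5 = -27 − 27 + 5 = -49, attained at (-3, 3).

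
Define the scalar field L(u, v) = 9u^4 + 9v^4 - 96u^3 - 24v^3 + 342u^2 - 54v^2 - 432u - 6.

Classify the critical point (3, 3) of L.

The mixed partial ∂²L/∂u∂v is 0, so the Hessian at any point is diag(L_uu, L_vv) = diag(36(3u^2 - 16u + 19), 36(3v^2 - 4v - 3)).
At (3, 3): H = diag(-72, 432).
The eigenvalues have opposite signs, so H is indefinite: a saddle point.

saddle point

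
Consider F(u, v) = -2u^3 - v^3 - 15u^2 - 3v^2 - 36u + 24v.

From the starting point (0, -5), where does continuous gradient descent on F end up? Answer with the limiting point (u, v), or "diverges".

F is separable, so gradient descent decouples: u follows -∂F/∂u, v follows -∂F/∂v.
∂F/∂u = -6(u + 2)(u + 3); at u=0 this is -36, so u increases.
∂F/∂v = -3(v - 2)(v + 4); at v=-5 this is -21, so v increases.
The u-coordinate has no critical point in that direction and runs off to infinity.

diverges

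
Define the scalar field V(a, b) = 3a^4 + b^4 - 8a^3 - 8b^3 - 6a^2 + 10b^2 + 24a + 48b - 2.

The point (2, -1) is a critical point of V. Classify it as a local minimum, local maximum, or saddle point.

The mixed partial ∂²V/∂a∂b is 0, so the Hessian at any point is diag(V_aa, V_bb) = diag(12(3a^2 - 4a - 1), 4(3b^2 - 12b + 5)).
At (2, -1): H = diag(36, 80).
Both eigenvalues are positive, so H is positive definite: a local minimum.

local minimum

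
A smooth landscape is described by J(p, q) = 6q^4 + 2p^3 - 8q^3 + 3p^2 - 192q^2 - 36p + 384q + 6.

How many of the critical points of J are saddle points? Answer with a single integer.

3

J separates as a function of p plus a function of q, so ∇J=0 decouples.
∂J/∂p = 6(p - 2)(p + 3) = 0 at p ∈ {-3, 2}; ∂J/∂q = 24(q - 4)(q - 1)(q + 4) = 0 at q ∈ {-4, 1, 4}.
The Hessian is diagonal: diag(J_pp, J_qq). Second derivatives: J_pp(-3)=-30, J_pp(2)=30; J_qq(-4)=960, J_qq(1)=-360, J_qq(4)=576.
Saddle points occur where the two diagonal entries have opposite signs: (-3, -4), (-3, 4), (2, 1). Count: 3.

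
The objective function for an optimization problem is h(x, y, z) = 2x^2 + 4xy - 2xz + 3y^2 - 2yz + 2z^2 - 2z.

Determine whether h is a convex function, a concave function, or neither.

h is quadratic, so its Hessian is the constant matrix H = [[4, 4, -2], [4, 6, -2], [-2, -2, 4]].
Leading principal minors: 4, 8, 24.
All positive ⇒ H ≻ 0 ⇒ convex.

convex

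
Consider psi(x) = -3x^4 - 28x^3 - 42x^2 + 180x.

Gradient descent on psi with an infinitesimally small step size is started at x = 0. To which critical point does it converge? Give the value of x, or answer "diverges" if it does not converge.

-3

psi'(x) = -12(x - 1)(x + 3)(x + 5), so psi'(0) = 180.
Gradient descent moves in the -psi' direction, i.e. x is decreasing.
The nearest critical point in that direction is x = -3, where psi'' = 96 > 0 (a local minimum). The iterate converges there.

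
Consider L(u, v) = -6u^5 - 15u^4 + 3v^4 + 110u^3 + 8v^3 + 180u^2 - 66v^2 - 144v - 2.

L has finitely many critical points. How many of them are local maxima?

2

L separates as a function of u plus a function of v, so ∇L=0 decouples.
∂L/∂u = -30u(u - 3)(u + 1)(u + 4) = 0 at u ∈ {-4, -1, 0, 3}; ∂L/∂v = 12(v - 3)(v + 1)(v + 4) = 0 at v ∈ {-4, -1, 3}.
The Hessian is diagonal: diag(L_uu, L_vv). Second derivatives: L_uu(-4)=2520, L_uu(-1)=-360, L_uu(0)=360, L_uu(3)=-2520; L_vv(-4)=252, L_vv(-1)=-144, L_vv(3)=336.
Local maxima occur where both diagonal entries negative: (-1, -1), (3, -1). Count: 2.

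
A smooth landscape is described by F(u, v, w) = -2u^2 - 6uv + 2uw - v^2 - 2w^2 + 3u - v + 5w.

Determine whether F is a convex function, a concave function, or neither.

neither

F is quadratic, so its Hessian is the constant matrix H = [[-4, -6, 2], [-6, -2, 0], [2, 0, -4]].
Leading principal minors: -4, -28, 120.
Neither pattern holds ⇒ H is indefinite ⇒ neither convex nor concave.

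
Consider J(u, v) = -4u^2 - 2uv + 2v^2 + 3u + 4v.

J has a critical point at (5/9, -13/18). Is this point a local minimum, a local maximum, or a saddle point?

The Hessian of J is constant: H = [[-8, -2], [-2, 4]].
det(H) = (-8)·4 − (-2)² = -36.
Since det(H) < 0, H is indefinite and the critical point is a saddle point.

saddle point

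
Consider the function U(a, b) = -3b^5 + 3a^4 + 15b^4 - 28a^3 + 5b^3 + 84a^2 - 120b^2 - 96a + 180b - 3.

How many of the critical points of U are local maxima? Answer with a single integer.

U separates as a function of a plus a function of b, so ∇U=0 decouples.
∂U/∂a = 12(a - 4)(a - 2)(a - 1) = 0 at a ∈ {1, 2, 4}; ∂U/∂b = -15(b - 3)(b - 2)(b - 1)(b + 2) = 0 at b ∈ {-2, 1, 2, 3}.
The Hessian is diagonal: diag(U_aa, U_bb). Second derivatives: U_aa(1)=36, U_aa(2)=-24, U_aa(4)=72; U_bb(-2)=900, U_bb(1)=-90, U_bb(2)=60, U_bb(3)=-150.
Local maxima occur where both diagonal entries negative: (2, 1), (2, 3). Count: 2.

2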